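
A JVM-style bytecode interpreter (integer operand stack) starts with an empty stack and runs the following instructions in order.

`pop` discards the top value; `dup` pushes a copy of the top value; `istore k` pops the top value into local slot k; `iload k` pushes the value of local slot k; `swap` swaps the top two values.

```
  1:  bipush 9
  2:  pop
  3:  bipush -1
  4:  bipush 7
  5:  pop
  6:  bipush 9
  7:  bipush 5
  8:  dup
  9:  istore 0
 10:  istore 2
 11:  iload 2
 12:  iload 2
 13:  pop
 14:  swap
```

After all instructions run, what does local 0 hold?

5

bipush 9  → 9
pop       → (empty)
bipush -1 → -1
bipush 7  → -1 7
pop       → -1
bipush 9  → -1 9
bipush 5  → -1 9 5
dup       → -1 9 5 5
istore 0  → -1 9 5
istore 2  → -1 9
iload 2   → -1 9 5
iload 2   → -1 9 5 5
pop       → -1 9 5
swap      → -1 5 9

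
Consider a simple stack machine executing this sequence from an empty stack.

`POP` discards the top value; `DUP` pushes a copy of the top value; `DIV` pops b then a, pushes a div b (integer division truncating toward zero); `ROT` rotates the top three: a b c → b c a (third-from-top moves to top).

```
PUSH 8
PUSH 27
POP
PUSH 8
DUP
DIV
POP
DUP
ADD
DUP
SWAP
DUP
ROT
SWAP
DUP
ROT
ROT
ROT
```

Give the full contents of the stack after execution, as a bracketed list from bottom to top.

[16, 16, 16, 16]

PUSH 8   [8]
PUSH 27  [8, 27]
POP      [8]
PUSH 8   [8, 8]
DUP      [8, 8, 8]
DIV      [8, 1]
POP      [8]
DUP      [8, 8]
ADD      [16]
DUP      [16, 16]
SWAP     [16, 16]
DUP      [16, 16, 16]
ROT      [16, 16, 16]
SWAP     [16, 16, 16]
DUP      [16, 16, 16, 16]
ROT      [16, 16, 16, 16]
ROT      [16, 16, 16, 16]
ROT      [16, 16, 16, 16]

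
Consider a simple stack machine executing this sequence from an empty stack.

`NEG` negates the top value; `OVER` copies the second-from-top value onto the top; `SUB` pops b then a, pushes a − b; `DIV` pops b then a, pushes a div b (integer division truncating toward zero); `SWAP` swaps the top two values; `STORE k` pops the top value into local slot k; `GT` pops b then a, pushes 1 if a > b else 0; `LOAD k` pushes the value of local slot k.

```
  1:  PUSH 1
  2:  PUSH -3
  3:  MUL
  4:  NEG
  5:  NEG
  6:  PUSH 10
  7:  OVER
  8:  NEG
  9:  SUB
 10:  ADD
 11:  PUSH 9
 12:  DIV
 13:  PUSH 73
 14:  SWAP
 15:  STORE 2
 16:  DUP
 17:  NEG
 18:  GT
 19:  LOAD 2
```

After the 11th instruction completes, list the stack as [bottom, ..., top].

PUSH 1  : [1]
PUSH -3 : [1, -3]
MUL     : [-3]
NEG     : [3]
NEG     : [-3]
PUSH 10 : [-3, 10]
OVER    : [-3, 10, -3]
NEG     : [-3, 10, 3]
SUB     : [-3, 7]
ADD     : [4]
PUSH 9  : [4, 9]

[4, 9]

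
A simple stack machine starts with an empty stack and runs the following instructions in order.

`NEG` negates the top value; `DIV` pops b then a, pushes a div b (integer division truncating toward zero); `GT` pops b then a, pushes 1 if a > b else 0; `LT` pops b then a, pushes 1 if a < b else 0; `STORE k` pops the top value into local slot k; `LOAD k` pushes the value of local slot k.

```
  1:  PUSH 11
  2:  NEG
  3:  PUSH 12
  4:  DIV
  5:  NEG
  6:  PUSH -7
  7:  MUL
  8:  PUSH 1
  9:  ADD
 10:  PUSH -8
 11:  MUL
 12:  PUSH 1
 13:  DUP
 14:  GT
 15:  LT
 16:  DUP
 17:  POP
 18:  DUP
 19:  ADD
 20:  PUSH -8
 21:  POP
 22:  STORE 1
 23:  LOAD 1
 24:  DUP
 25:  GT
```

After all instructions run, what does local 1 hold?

PUSH 11 → [11]
NEG     → [-11]
PUSH 12 → [-11, 12]
DIV     → [0]
NEG     → [0]
PUSH -7 → [0, -7]
MUL     → [0]
PUSH 1  → [0, 1]
ADD     → [1]
PUSH -8 → [1, -8]
MUL     → [-8]
PUSH 1  → [-8, 1]
DUP     → [-8, 1, 1]
GT      → [-8, 0]
LT      → [1]
DUP     → [1, 1]
POP     → [1]
DUP     → [1, 1]
ADD     → [2]
PUSH -8 → [2, -8]
POP     → [2]
STORE 1 → []
LOAD 1  → [2]
DUP     → [2, 2]
GT      → [0]

2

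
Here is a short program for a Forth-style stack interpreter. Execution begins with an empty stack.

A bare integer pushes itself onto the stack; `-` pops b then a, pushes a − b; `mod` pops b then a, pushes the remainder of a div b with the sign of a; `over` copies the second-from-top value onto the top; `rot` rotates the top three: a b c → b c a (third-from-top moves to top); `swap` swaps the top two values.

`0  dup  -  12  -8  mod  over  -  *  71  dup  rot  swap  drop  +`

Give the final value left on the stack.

71

0    → 0
dup  → 0 0
-    → 0
12   → 0 12
-8   → 0 12 -8
mod  → 0 4
over → 0 4 0
-    → 0 4
*    → 0
71   → 0 71
dup  → 0 71 71
rot  → 71 71 0
swap → 71 0 71
drop → 71 0
+    → 71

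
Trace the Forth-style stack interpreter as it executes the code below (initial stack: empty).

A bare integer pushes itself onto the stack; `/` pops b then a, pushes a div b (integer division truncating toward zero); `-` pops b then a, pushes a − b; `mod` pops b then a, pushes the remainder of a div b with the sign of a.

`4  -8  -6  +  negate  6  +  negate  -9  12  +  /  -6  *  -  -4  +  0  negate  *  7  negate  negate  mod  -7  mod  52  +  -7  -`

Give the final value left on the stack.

4      → 4
-8     → 4 -8
-6     → 4 -8 -6
+      → 4 -14
negate → 4 14
6      → 4 14 6
+      → 4 20
negate → 4 -20
-9     → 4 -20 -9
12     → 4 -20 -9 12
+      → 4 -20 3
/      → 4 -6
-6     → 4 -6 -6
*      → 4 36
-      → -32
-4     → -32 -4
+      → -36
0      → -36 0
negate → -36 0
*      → 0
7      → 0 7
negate → 0 -7
negate → 0 7
mod    → 0
-7     → 0 -7
mod    → 0
52     → 0 52
+      → 52
-7     → 52 -7
-      → 59

59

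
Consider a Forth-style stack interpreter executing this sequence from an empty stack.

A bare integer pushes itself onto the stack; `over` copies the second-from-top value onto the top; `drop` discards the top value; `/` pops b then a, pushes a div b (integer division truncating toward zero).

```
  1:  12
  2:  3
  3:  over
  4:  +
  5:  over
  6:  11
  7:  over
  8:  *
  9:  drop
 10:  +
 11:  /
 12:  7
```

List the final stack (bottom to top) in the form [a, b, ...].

[0, 7]

12   -> [12]
3    -> [12, 3]
over -> [12, 3, 12]
+    -> [12, 15]
over -> [12, 15, 12]
11   -> [12, 15, 12, 11]
over -> [12, 15, 12, 11, 12]
*    -> [12, 15, 12, 132]
drop -> [12, 15, 12]
+    -> [12, 27]
/    -> [0]
7    -> [0, 7]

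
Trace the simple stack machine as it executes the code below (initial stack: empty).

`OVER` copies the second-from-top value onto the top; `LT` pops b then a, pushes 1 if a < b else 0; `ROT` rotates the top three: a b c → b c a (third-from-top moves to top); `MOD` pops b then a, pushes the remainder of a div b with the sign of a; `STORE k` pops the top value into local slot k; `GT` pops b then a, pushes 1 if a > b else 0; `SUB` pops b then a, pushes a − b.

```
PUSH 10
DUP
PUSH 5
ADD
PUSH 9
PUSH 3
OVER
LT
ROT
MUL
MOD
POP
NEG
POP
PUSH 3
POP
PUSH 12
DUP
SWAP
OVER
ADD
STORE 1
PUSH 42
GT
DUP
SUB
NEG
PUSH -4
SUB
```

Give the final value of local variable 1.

24

PUSH 10 : [10]
DUP     : [10, 10]
PUSH 5  : [10, 10, 5]
ADD     : [10, 15]
PUSH 9  : [10, 15, 9]
PUSH 3  : [10, 15, 9, 3]
OVER    : [10, 15, 9, 3, 9]
LT      : [10, 15, 9, 1]
ROT     : [10, 9, 1, 15]
MUL     : [10, 9, 15]
MOD     : [10, 9]
POP     : [10]
NEG     : [-10]
POP     : []
PUSH 3  : [3]
POP     : []
PUSH 12 : [12]
DUP     : [12, 12]
SWAP    : [12, 12]
OVER    : [12, 12, 12]
ADD     : [12, 24]
STORE 1 : [12]
PUSH 42 : [12, 42]
GT      : [0]
DUP     : [0, 0]
SUB     : [0]
NEG     : [0]
PUSH -4 : [0, -4]
SUB     : [4]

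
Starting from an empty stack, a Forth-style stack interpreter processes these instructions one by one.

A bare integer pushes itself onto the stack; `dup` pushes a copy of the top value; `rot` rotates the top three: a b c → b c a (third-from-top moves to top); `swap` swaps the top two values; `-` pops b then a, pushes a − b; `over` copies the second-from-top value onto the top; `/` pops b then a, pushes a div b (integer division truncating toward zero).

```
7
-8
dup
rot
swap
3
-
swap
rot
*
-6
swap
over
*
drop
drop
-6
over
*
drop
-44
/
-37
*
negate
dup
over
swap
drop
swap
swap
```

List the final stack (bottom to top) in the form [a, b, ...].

[0, 0]

7      → 7
-8     → 7 -8
dup    → 7 -8 -8
rot    → -8 -8 7
swap   → -8 7 -8
3      → -8 7 -8 3
-      → -8 7 -11
swap   → -8 -11 7
rot    → -11 7 -8
*      → -11 -56
-6     → -11 -56 -6
swap   → -11 -6 -56
over   → -11 -6 -56 -6
*      → -11 -6 336
drop   → -11 -6
drop   → -11
-6     → -11 -6
over   → -11 -6 -11
*      → -11 66
drop   → -11
-44    → -11 -44
/      → 0
-37    → 0 -37
*      → 0
negate → 0
dup    → 0 0
over   → 0 0 0
swap   → 0 0 0
drop   → 0 0
swap   → 0 0
swap   → 0 0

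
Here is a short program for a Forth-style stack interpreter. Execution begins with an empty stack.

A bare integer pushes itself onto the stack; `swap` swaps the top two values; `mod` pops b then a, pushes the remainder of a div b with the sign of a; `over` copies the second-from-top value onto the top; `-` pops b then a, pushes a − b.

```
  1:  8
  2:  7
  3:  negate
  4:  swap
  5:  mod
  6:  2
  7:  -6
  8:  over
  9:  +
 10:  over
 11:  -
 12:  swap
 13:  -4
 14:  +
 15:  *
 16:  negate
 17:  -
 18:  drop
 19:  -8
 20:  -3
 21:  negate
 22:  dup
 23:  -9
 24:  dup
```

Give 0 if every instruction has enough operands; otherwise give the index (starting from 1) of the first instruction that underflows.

0

8      → [8]
7      → [8, 7]
negate → [8, -7]
swap   → [-7, 8]
mod    → [-7]
2      → [-7, 2]
-6     → [-7, 2, -6]
over   → [-7, 2, -6, 2]
+      → [-7, 2, -4]
over   → [-7, 2, -4, 2]
-      → [-7, 2, -6]
swap   → [-7, -6, 2]
-4     → [-7, -6, 2, -4]
+      → [-7, -6, -2]
*      → [-7, 12]
negate → [-7, -12]
-      → [5]
drop   → []
-8     → [-8]
-3     → [-8, -3]
negate → [-8, 3]
dup    → [-8, 3, 3]
-9     → [-8, 3, 3, -9]
dup    → [-8, 3, 3, -9, -9]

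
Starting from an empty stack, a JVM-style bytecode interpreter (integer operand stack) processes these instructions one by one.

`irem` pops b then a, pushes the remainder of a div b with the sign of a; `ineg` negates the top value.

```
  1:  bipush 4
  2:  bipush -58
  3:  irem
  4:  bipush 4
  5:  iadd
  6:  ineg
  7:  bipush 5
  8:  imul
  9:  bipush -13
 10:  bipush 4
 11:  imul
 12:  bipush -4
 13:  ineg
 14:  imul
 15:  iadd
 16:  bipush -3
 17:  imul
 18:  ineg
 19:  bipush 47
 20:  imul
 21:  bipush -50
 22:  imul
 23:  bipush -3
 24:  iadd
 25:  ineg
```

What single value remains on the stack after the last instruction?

-1748397

bipush 4    [4]
bipush -58  [4, -58]
irem        [4]
bipush 4    [4, 4]
iadd        [8]
ineg        [-8]
bipush 5    [-8, 5]
imul        [-40]
bipush -13  [-40, -13]
bipush 4    [-40, -13, 4]
imul        [-40, -52]
bipush -4   [-40, -52, -4]
ineg        [-40, -52, 4]
imul        [-40, -208]
iadd        [-248]
bipush -3   [-248, -3]
imul        [744]
ineg        [-744]
bipush 47   [-744, 47]
imul        [-34968]
bipush -50  [-34968, -50]
imul        [1748400]
bipush -3   [1748400, -3]
iadd        [1748397]
ineg        [-1748397]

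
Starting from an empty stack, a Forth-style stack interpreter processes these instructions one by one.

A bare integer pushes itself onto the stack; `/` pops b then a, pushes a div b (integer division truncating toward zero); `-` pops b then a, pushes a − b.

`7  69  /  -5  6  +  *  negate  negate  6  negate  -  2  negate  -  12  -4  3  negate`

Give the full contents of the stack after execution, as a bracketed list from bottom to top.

[8, 12, -4, -3]

7      → 7
69     → 7 69
/      → 0
-5     → 0 -5
6      → 0 -5 6
+      → 0 1
*      → 0
negate → 0
negate → 0
6      → 0 6
negate → 0 -6
-      → 6
2      → 6 2
negate → 6 -2
-      → 8
12     → 8 12
-4     → 8 12 -4
3      → 8 12 -4 3
negate → 8 12 -4 -3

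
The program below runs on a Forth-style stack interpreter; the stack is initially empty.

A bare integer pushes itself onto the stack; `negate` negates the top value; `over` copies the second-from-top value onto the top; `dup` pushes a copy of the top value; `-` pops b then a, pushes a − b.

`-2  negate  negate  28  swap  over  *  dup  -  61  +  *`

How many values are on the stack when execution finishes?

-2     → -2
negate → 2
negate → -2
28     → -2 28
swap   → 28 -2
over   → 28 -2 28
*      → 28 -56
dup    → 28 -56 -56
-      → 28 0
61     → 28 0 61
+      → 28 61
*      → 1708

1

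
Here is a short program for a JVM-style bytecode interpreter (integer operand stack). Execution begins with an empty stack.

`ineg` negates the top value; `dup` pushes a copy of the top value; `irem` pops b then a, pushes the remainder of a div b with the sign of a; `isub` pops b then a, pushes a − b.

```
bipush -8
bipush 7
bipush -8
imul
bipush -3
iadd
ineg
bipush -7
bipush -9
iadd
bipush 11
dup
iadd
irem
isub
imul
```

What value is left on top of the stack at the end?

bipush -8  -8
bipush 7   -8 7
bipush -8  -8 7 -8
imul       -8 -56
bipush -3  -8 -56 -3
iadd       -8 -59
ineg       -8 59
bipush -7  -8 59 -7
bipush -9  -8 59 -7 -9
iadd       -8 59 -16
bipush 11  -8 59 -16 11
dup        -8 59 -16 11 11
iadd       -8 59 -16 22
irem       -8 59 -16
isub       -8 75
imul       -600

-600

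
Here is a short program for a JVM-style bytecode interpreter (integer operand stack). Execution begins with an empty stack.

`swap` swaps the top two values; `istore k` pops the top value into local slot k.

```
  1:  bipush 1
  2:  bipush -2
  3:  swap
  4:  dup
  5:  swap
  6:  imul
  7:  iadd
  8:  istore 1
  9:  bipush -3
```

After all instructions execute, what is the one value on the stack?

bipush 1  -> 1
bipush -2 -> 1 -2
swap      -> -2 1
dup       -> -2 1 1
swap      -> -2 1 1
imul      -> -2 1
iadd      -> -1
istore 1  -> (empty)
bipush -3 -> -3

-3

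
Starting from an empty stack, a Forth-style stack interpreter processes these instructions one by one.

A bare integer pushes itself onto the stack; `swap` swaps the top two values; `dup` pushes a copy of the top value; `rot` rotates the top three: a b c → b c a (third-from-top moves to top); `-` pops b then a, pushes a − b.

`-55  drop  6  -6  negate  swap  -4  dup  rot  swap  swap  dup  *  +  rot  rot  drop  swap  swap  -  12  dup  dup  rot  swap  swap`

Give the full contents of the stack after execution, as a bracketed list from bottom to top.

[26, 12, 12, 12]

-55    : -55
drop   : (empty)
6      : 6
-6     : 6 -6
negate : 6 6
swap   : 6 6
-4     : 6 6 -4
dup    : 6 6 -4 -4
rot    : 6 -4 -4 6
swap   : 6 -4 6 -4
swap   : 6 -4 -4 6
dup    : 6 -4 -4 6 6
*      : 6 -4 -4 36
+      : 6 -4 32
rot    : -4 32 6
rot    : 32 6 -4
drop   : 32 6
swap   : 6 32
swap   : 32 6
-      : 26
12     : 26 12
dup    : 26 12 12
dup    : 26 12 12 12
rot    : 26 12 12 12
swap   : 26 12 12 12
swap   : 26 12 12 12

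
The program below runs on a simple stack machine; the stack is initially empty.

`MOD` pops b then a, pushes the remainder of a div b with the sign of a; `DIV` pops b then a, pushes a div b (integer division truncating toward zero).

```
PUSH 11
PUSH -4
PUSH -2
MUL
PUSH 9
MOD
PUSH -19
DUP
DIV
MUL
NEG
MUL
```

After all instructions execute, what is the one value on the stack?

-88

PUSH 11  -> [11]
PUSH -4  -> [11, -4]
PUSH -2  -> [11, -4, -2]
MUL      -> [11, 8]
PUSH 9   -> [11, 8, 9]
MOD      -> [11, 8]
PUSH -19 -> [11, 8, -19]
DUP      -> [11, 8, -19, -19]
DIV      -> [11, 8, 1]
MUL      -> [11, 8]
NEG      -> [11, -8]
MUL      -> [-88]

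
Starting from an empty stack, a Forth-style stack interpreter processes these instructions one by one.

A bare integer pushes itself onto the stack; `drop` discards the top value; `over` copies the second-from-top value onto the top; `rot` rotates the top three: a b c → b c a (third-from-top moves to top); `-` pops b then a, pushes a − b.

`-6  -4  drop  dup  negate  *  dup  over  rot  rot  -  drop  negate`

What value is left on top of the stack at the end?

-6      [-6]
-4      [-6, -4]
drop    [-6]
dup     [-6, -6]
negate  [-6, 6]
*       [-36]
dup     [-36, -36]
over    [-36, -36, -36]
rot     [-36, -36, -36]
rot     [-36, -36, -36]
-       [-36, 0]
drop    [-36]
negate  [36]

36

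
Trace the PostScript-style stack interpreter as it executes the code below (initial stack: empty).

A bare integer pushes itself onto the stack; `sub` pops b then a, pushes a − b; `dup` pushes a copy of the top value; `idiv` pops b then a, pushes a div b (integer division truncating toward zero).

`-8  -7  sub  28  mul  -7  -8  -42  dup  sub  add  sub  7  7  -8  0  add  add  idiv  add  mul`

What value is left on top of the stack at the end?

168

-8   : [-8]
-7   : [-8, -7]
sub  : [-1]
28   : [-1, 28]
mul  : [-28]
-7   : [-28, -7]
-8   : [-28, -7, -8]
-42  : [-28, -7, -8, -42]
dup  : [-28, -7, -8, -42, -42]
sub  : [-28, -7, -8, 0]
add  : [-28, -7, -8]
sub  : [-28, 1]
7    : [-28, 1, 7]
7    : [-28, 1, 7, 7]
-8   : [-28, 1, 7, 7, -8]
0    : [-28, 1, 7, 7, -8, 0]
add  : [-28, 1, 7, 7, -8]
add  : [-28, 1, 7, -1]
idiv : [-28, 1, -7]
add  : [-28, -6]
mul  : [168]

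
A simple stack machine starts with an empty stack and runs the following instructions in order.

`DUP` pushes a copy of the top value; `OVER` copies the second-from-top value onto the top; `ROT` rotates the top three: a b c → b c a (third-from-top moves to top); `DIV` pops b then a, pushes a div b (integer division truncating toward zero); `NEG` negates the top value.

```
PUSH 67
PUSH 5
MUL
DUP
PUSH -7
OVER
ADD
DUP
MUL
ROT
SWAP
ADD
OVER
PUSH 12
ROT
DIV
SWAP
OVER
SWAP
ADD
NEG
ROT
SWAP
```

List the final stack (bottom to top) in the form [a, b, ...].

PUSH 67 -> [67]
PUSH 5  -> [67, 5]
MUL     -> [335]
DUP     -> [335, 335]
PUSH -7 -> [335, 335, -7]
OVER    -> [335, 335, -7, 335]
ADD     -> [335, 335, 328]
DUP     -> [335, 335, 328, 328]
MUL     -> [335, 335, 107584]
ROT     -> [335, 107584, 335]
SWAP    -> [335, 335, 107584]
ADD     -> [335, 107919]
OVER    -> [335, 107919, 335]
PUSH 12 -> [335, 107919, 335, 12]
ROT     -> [335, 335, 12, 107919]
DIV     -> [335, 335, 0]
SWAP    -> [335, 0, 335]
OVER    -> [335, 0, 335, 0]
SWAP    -> [335, 0, 0, 335]
ADD     -> [335, 0, 335]
NEG     -> [335, 0, -335]
ROT     -> [0, -335, 335]
SWAP    -> [0, 335, -335]

[0, 335, -335]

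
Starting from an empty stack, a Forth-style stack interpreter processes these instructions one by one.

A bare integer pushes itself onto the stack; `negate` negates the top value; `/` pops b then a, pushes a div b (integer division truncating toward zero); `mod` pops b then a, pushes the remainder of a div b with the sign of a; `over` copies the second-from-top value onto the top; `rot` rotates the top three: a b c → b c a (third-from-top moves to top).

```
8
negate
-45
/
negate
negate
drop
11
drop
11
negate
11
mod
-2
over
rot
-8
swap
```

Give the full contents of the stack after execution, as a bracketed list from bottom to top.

[-2, 0, -8, 0]

8      : 8
negate : -8
-45    : -8 -45
/      : 0
negate : 0
negate : 0
drop   : (empty)
11     : 11
drop   : (empty)
11     : 11
negate : -11
11     : -11 11
mod    : 0
-2     : 0 -2
over   : 0 -2 0
rot    : -2 0 0
-8     : -2 0 0 -8
swap   : -2 0 -8 0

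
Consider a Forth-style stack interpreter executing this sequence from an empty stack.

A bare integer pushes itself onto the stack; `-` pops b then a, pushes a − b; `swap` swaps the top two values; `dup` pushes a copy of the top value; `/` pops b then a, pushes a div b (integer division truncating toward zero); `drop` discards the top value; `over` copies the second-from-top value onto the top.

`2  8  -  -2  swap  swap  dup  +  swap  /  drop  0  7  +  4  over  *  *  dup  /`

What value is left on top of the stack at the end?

2    -> 2
8    -> 2 8
-    -> -6
-2   -> -6 -2
swap -> -2 -6
swap -> -6 -2
dup  -> -6 -2 -2
+    -> -6 -4
swap -> -4 -6
/    -> 0
drop -> (empty)
0    -> 0
7    -> 0 7
+    -> 7
4    -> 7 4
over -> 7 4 7
*    -> 7 28
*    -> 196
dup  -> 196 196
/    -> 1

1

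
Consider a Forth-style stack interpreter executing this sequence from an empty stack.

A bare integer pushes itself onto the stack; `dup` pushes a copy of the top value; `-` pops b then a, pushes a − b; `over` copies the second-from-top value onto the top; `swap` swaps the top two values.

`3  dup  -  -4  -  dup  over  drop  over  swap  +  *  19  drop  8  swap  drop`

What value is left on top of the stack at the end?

8

3     [3]
dup   [3, 3]
-     [0]
-4    [0, -4]
-     [4]
dup   [4, 4]
over  [4, 4, 4]
drop  [4, 4]
over  [4, 4, 4]
swap  [4, 4, 4]
+     [4, 8]
*     [32]
19    [32, 19]
drop  [32]
8     [32, 8]
swap  [8, 32]
drop  [8]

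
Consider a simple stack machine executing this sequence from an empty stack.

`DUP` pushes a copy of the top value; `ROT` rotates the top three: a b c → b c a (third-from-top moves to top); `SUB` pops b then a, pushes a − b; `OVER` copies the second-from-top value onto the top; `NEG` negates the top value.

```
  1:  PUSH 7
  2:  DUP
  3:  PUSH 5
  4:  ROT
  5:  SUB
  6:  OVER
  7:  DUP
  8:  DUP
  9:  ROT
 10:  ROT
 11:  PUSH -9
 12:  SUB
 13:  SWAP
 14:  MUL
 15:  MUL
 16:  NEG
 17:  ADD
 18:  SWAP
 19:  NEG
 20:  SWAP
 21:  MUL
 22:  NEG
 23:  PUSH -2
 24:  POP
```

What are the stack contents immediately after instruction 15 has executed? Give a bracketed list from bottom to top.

[7, -2, 784]

PUSH 7  : 7
DUP     : 7 7
PUSH 5  : 7 7 5
ROT     : 7 5 7
SUB     : 7 -2
OVER    : 7 -2 7
DUP     : 7 -2 7 7
DUP     : 7 -2 7 7 7
ROT     : 7 -2 7 7 7
ROT     : 7 -2 7 7 7
PUSH -9 : 7 -2 7 7 7 -9
SUB     : 7 -2 7 7 16
SWAP    : 7 -2 7 16 7
MUL     : 7 -2 7 112
MUL     : 7 -2 784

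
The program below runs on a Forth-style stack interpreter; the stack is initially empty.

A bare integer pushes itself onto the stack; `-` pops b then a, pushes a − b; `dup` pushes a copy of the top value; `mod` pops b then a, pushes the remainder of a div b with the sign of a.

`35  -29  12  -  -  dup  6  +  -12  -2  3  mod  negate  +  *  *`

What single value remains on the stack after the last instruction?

-62320

35      [35]
-29     [35, -29]
12      [35, -29, 12]
-       [35, -41]
-       [76]
dup     [76, 76]
6       [76, 76, 6]
+       [76, 82]
-12     [76, 82, -12]
-2      [76, 82, -12, -2]
3       [76, 82, -12, -2, 3]
mod     [76, 82, -12, -2]
negate  [76, 82, -12, 2]
+       [76, 82, -10]
*       [76, -820]
*       [-62320]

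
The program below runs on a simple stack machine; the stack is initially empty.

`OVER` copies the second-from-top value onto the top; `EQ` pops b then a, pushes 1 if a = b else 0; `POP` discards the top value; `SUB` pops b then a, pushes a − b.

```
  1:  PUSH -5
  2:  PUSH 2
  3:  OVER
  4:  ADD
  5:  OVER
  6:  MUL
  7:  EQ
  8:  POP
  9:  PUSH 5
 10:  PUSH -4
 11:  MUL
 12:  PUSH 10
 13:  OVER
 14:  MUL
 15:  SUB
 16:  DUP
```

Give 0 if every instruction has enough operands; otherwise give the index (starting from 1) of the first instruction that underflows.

PUSH -5  -5
PUSH 2   -5 2
OVER     -5 2 -5
ADD      -5 -3
OVER     -5 -3 -5
MUL      -5 15
EQ       0
POP      (empty)
PUSH 5   5
PUSH -4  5 -4
MUL      -20
PUSH 10  -20 10
OVER     -20 10 -20
MUL      -20 -200
SUB      180
DUP      180 180

0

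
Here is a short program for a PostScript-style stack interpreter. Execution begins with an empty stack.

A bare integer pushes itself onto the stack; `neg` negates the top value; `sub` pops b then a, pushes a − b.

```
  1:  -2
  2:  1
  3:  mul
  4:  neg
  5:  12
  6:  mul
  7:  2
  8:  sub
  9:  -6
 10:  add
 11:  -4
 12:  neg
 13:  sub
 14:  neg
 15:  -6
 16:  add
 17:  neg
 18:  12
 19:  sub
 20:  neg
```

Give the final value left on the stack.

-6

-2   [-2]
1    [-2, 1]
mul  [-2]
neg  [2]
12   [2, 12]
mul  [24]
2    [24, 2]
sub  [22]
-6   [22, -6]
add  [16]
-4   [16, -4]
neg  [16, 4]
sub  [12]
neg  [-12]
-6   [-12, -6]
add  [-18]
neg  [18]
12   [18, 12]
sub  [6]
neg  [-6]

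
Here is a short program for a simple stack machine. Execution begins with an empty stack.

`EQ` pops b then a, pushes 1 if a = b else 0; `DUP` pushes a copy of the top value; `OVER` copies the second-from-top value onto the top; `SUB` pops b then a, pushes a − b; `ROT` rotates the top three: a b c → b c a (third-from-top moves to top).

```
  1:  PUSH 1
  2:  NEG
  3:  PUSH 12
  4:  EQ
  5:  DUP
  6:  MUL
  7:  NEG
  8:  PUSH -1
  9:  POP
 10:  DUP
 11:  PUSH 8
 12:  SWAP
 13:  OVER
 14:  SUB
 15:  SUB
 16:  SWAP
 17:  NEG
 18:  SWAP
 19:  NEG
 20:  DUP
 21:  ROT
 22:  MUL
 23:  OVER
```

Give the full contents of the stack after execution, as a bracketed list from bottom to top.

[-16, 0, -16]

PUSH 1  -> [1]
NEG     -> [-1]
PUSH 12 -> [-1, 12]
EQ      -> [0]
DUP     -> [0, 0]
MUL     -> [0]
NEG     -> [0]
PUSH -1 -> [0, -1]
POP     -> [0]
DUP     -> [0, 0]
PUSH 8  -> [0, 0, 8]
SWAP    -> [0, 8, 0]
OVER    -> [0, 8, 0, 8]
SUB     -> [0, 8, -8]
SUB     -> [0, 16]
SWAP    -> [16, 0]
NEG     -> [16, 0]
SWAP    -> [0, 16]
NEG     -> [0, -16]
DUP     -> [0, -16, -16]
ROT     -> [-16, -16, 0]
MUL     -> [-16, 0]
OVER    -> [-16, 0, -16]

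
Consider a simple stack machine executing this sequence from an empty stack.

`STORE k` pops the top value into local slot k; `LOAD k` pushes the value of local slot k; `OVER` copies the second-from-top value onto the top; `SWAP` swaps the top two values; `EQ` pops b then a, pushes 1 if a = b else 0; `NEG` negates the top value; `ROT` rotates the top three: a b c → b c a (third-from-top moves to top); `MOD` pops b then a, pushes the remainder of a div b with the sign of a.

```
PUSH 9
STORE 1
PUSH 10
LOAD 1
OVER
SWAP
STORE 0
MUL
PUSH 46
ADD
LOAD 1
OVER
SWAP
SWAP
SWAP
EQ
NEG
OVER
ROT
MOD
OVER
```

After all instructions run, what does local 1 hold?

PUSH 9  → [9]
STORE 1 → []
PUSH 10 → [10]
LOAD 1  → [10, 9]
OVER    → [10, 9, 10]
SWAP    → [10, 10, 9]
STORE 0 → [10, 10]
MUL     → [100]
PUSH 46 → [100, 46]
ADD     → [146]
LOAD 1  → [146, 9]
OVER    → [146, 9, 146]
SWAP    → [146, 146, 9]
SWAP    → [146, 9, 146]
SWAP    → [146, 146, 9]
EQ      → [146, 0]
NEG     → [146, 0]
OVER    → [146, 0, 146]
ROT     → [0, 146, 146]
MOD     → [0, 0]
OVER    → [0, 0, 0]

9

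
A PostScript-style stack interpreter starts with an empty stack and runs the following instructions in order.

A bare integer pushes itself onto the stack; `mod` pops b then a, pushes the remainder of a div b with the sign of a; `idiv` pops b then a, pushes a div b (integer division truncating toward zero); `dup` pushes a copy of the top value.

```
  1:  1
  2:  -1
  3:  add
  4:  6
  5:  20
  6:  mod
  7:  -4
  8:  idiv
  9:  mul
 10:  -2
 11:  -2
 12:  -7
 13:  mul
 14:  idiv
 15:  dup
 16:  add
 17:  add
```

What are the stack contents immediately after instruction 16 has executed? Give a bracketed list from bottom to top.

[0, 0]

1    -> 1
-1   -> 1 -1
add  -> 0
6    -> 0 6
20   -> 0 6 20
mod  -> 0 6
-4   -> 0 6 -4
idiv -> 0 -1
mul  -> 0
-2   -> 0 -2
-2   -> 0 -2 -2
-7   -> 0 -2 -2 -7
mul  -> 0 -2 14
idiv -> 0 0
dup  -> 0 0 0
add  -> 0 0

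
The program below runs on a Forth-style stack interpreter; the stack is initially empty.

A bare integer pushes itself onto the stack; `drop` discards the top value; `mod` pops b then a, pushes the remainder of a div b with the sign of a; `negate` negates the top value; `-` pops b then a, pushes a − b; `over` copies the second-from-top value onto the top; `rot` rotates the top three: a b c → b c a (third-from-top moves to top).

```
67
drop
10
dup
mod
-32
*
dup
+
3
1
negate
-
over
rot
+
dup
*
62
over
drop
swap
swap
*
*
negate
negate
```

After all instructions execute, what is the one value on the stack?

0

67      [67]
drop    []
10      [10]
dup     [10, 10]
mod     [0]
-32     [0, -32]
*       [0]
dup     [0, 0]
+       [0]
3       [0, 3]
1       [0, 3, 1]
negate  [0, 3, -1]
-       [0, 4]
over    [0, 4, 0]
rot     [4, 0, 0]
+       [4, 0]
dup     [4, 0, 0]
*       [4, 0]
62      [4, 0, 62]
over    [4, 0, 62, 0]
drop    [4, 0, 62]
swap    [4, 62, 0]
swap    [4, 0, 62]
*       [4, 0]
*       [0]
negate  [0]
negate  [0]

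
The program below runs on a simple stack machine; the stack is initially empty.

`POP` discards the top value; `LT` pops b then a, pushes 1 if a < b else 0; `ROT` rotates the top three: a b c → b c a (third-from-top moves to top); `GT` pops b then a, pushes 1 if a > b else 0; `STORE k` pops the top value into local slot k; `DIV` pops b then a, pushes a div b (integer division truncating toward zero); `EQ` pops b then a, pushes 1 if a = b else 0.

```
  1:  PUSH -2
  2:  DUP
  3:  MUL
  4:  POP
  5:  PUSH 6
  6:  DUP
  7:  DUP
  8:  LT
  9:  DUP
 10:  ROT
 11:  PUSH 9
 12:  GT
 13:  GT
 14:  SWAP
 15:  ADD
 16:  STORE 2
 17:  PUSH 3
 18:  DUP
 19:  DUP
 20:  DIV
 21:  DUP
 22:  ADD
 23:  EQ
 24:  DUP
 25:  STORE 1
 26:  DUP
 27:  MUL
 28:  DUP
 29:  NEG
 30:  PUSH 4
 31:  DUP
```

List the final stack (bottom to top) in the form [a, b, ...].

PUSH -2 → -2
DUP     → -2 -2
MUL     → 4
POP     → (empty)
PUSH 6  → 6
DUP     → 6 6
DUP     → 6 6 6
LT      → 6 0
DUP     → 6 0 0
ROT     → 0 0 6
PUSH 9  → 0 0 6 9
GT      → 0 0 0
GT      → 0 0
SWAP    → 0 0
ADD     → 0
STORE 2 → (empty)
PUSH 3  → 3
DUP     → 3 3
DUP     → 3 3 3
DIV     → 3 1
DUP     → 3 1 1
ADD     → 3 2
EQ      → 0
DUP     → 0 0
STORE 1 → 0
DUP     → 0 0
MUL     → 0
DUP     → 0 0
NEG     → 0 0
PUSH 4  → 0 0 4
DUP     → 0 0 4 4

[0, 0, 4, 4]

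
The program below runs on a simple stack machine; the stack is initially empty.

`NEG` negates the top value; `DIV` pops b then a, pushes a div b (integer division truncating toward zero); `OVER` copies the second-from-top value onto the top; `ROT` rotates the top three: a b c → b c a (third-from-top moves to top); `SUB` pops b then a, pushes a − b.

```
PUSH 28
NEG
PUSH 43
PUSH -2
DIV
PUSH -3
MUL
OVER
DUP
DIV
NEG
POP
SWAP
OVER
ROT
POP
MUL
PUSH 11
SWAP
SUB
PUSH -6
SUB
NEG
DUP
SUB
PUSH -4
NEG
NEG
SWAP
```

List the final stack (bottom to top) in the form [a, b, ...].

[-4, 0]

PUSH 28 → 28
NEG     → -28
PUSH 43 → -28 43
PUSH -2 → -28 43 -2
DIV     → -28 -21
PUSH -3 → -28 -21 -3
MUL     → -28 63
OVER    → -28 63 -28
DUP     → -28 63 -28 -28
DIV     → -28 63 1
NEG     → -28 63 -1
POP     → -28 63
SWAP    → 63 -28
OVER    → 63 -28 63
ROT     → -28 63 63
POP     → -28 63
MUL     → -1764
PUSH 11 → -1764 11
SWAP    → 11 -1764
SUB     → 1775
PUSH -6 → 1775 -6
SUB     → 1781
NEG     → -1781
DUP     → -1781 -1781
SUB     → 0
PUSH -4 → 0 -4
NEG     → 0 4
NEG     → 0 -4
SWAP    → -4 0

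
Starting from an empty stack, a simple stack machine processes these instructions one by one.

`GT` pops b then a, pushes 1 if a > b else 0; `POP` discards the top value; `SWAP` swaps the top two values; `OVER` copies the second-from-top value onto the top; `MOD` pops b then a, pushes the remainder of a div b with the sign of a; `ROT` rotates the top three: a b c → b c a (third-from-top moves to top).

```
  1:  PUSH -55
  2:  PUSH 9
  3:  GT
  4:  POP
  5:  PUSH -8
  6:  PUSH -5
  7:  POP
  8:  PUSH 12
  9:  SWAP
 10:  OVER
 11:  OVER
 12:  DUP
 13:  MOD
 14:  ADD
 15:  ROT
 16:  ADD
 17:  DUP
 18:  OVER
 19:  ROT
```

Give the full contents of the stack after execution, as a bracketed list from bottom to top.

[-8, 24, 24, 24]

PUSH -55 -> [-55]
PUSH 9   -> [-55, 9]
GT       -> [0]
POP      -> []
PUSH -8  -> [-8]
PUSH -5  -> [-8, -5]
POP      -> [-8]
PUSH 12  -> [-8, 12]
SWAP     -> [12, -8]
OVER     -> [12, -8, 12]
OVER     -> [12, -8, 12, -8]
DUP      -> [12, -8, 12, -8, -8]
MOD      -> [12, -8, 12, 0]
ADD      -> [12, -8, 12]
ROT      -> [-8, 12, 12]
ADD      -> [-8, 24]
DUP      -> [-8, 24, 24]
OVER     -> [-8, 24, 24, 24]
ROT      -> [-8, 24, 24, 24]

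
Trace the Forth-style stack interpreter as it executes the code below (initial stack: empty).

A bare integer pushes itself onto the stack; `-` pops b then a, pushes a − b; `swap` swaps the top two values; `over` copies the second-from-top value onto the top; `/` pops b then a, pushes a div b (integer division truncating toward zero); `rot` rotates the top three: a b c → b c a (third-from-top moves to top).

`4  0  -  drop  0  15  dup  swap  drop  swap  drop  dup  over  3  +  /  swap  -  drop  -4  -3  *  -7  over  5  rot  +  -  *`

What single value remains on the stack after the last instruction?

168

4    -> 4
0    -> 4 0
-    -> 4
drop -> (empty)
0    -> 0
15   -> 0 15
dup  -> 0 15 15
swap -> 0 15 15
drop -> 0 15
swap -> 15 0
drop -> 15
dup  -> 15 15
over -> 15 15 15
3    -> 15 15 15 3
+    -> 15 15 18
/    -> 15 0
swap -> 0 15
-    -> -15
drop -> (empty)
-4   -> -4
-3   -> -4 -3
*    -> 12
-7   -> 12 -7
over -> 12 -7 12
5    -> 12 -7 12 5
rot  -> 12 12 5 -7
+    -> 12 12 -2
-    -> 12 14
*    -> 168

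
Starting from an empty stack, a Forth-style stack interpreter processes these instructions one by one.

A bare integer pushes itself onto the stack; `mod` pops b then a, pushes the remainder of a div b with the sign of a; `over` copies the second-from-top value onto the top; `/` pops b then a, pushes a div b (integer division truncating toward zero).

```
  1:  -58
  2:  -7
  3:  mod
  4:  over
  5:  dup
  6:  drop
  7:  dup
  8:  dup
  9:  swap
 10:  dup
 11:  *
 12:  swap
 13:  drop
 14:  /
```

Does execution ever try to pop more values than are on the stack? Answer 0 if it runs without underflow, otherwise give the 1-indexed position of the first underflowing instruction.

4

-58 : [-58]
-7  : [-58, -7]
mod : [-2]
over  — needs 2 operands, stack has 1 → underflow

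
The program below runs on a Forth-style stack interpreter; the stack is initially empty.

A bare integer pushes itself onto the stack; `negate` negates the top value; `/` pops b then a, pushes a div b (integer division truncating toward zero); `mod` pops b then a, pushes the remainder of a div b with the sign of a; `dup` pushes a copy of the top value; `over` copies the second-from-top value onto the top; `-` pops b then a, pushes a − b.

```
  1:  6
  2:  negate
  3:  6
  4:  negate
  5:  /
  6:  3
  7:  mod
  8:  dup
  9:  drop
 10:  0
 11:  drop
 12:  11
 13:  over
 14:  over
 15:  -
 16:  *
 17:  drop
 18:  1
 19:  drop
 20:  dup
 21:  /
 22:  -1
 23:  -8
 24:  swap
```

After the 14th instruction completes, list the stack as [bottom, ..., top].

[1, 11, 1, 11]

6      -> 6
negate -> -6
6      -> -6 6
negate -> -6 -6
/      -> 1
3      -> 1 3
mod    -> 1
dup    -> 1 1
drop   -> 1
0      -> 1 0
drop   -> 1
11     -> 1 11
over   -> 1 11 1
over   -> 1 11 1 11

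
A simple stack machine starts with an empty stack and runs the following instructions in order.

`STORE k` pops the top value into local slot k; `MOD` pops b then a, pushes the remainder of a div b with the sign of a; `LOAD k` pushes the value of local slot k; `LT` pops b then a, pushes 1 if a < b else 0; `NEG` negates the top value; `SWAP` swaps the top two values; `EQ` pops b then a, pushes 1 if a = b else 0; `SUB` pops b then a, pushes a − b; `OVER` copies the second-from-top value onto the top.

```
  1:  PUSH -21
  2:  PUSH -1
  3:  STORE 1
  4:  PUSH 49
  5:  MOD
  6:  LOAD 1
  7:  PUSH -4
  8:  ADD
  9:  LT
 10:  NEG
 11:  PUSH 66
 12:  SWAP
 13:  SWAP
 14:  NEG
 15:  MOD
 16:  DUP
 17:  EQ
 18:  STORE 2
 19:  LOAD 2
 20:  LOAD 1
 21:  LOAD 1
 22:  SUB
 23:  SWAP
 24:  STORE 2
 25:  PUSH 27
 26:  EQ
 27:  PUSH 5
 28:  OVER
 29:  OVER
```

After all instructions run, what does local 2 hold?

1

PUSH -21 -> [-21]
PUSH -1  -> [-21, -1]
STORE 1  -> [-21]
PUSH 49  -> [-21, 49]
MOD      -> [-21]
LOAD 1   -> [-21, -1]
PUSH -4  -> [-21, -1, -4]
ADD      -> [-21, -5]
LT       -> [1]
NEG      -> [-1]
PUSH 66  -> [-1, 66]
SWAP     -> [66, -1]
SWAP     -> [-1, 66]
NEG      -> [-1, -66]
MOD      -> [-1]
DUP      -> [-1, -1]
EQ       -> [1]
STORE 2  -> []
LOAD 2   -> [1]
LOAD 1   -> [1, -1]
LOAD 1   -> [1, -1, -1]
SUB      -> [1, 0]
SWAP     -> [0, 1]
STORE 2  -> [0]
PUSH 27  -> [0, 27]
EQ       -> [0]
PUSH 5   -> [0, 5]
OVER     -> [0, 5, 0]
OVER     -> [0, 5, 0, 5]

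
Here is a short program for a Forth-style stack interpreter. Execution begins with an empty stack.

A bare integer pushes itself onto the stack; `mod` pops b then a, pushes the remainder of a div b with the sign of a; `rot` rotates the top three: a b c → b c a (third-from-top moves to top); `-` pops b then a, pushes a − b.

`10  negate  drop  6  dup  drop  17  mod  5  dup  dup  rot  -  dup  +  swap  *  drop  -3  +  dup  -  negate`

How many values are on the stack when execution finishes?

1

10     → [10]
negate → [-10]
drop   → []
6      → [6]
dup    → [6, 6]
drop   → [6]
17     → [6, 17]
mod    → [6]
5      → [6, 5]
dup    → [6, 5, 5]
dup    → [6, 5, 5, 5]
rot    → [6, 5, 5, 5]
-      → [6, 5, 0]
dup    → [6, 5, 0, 0]
+      → [6, 5, 0]
swap   → [6, 0, 5]
*      → [6, 0]
drop   → [6]
-3     → [6, -3]
+      → [3]
dup    → [3, 3]
-      → [0]
negate → [0]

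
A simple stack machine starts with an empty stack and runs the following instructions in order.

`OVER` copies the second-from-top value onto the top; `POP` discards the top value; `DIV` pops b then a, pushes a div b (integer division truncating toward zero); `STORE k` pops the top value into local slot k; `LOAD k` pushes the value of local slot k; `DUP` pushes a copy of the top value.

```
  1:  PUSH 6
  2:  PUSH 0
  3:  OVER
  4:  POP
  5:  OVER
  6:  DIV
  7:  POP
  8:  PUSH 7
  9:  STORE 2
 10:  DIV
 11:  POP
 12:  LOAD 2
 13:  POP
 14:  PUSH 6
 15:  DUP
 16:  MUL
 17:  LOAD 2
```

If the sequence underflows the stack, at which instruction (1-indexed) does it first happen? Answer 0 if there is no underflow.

10

PUSH 6  -> [6]
PUSH 0  -> [6, 0]
OVER    -> [6, 0, 6]
POP     -> [6, 0]
OVER    -> [6, 0, 6]
DIV     -> [6, 0]
POP     -> [6]
PUSH 7  -> [6, 7]
STORE 2 -> [6]
DIV  — needs 2 operands, stack has 1 → underflow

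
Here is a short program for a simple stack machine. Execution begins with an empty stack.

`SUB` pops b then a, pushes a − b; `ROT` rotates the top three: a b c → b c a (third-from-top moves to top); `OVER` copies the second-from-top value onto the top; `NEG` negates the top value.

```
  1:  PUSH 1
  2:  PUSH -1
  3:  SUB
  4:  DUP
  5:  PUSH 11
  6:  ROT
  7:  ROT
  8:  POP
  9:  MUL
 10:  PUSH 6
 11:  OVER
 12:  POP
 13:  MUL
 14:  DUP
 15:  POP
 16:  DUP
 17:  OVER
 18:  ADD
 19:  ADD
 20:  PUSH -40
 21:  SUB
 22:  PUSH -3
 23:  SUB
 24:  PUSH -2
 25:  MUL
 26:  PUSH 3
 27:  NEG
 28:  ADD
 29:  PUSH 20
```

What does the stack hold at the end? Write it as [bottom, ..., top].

PUSH 1   → [1]
PUSH -1  → [1, -1]
SUB      → [2]
DUP      → [2, 2]
PUSH 11  → [2, 2, 11]
ROT      → [2, 11, 2]
ROT      → [11, 2, 2]
POP      → [11, 2]
MUL      → [22]
PUSH 6   → [22, 6]
OVER     → [22, 6, 22]
POP      → [22, 6]
MUL      → [132]
DUP      → [132, 132]
POP      → [132]
DUP      → [132, 132]
OVER     → [132, 132, 132]
ADD      → [132, 264]
ADD      → [396]
PUSH -40 → [396, -40]
SUB      → [436]
PUSH -3  → [436, -3]
SUB      → [439]
PUSH -2  → [439, -2]
MUL      → [-878]
PUSH 3   → [-878, 3]
NEG      → [-878, -3]
ADD      → [-881]
PUSH 20  → [-881, 20]

[-881, 20]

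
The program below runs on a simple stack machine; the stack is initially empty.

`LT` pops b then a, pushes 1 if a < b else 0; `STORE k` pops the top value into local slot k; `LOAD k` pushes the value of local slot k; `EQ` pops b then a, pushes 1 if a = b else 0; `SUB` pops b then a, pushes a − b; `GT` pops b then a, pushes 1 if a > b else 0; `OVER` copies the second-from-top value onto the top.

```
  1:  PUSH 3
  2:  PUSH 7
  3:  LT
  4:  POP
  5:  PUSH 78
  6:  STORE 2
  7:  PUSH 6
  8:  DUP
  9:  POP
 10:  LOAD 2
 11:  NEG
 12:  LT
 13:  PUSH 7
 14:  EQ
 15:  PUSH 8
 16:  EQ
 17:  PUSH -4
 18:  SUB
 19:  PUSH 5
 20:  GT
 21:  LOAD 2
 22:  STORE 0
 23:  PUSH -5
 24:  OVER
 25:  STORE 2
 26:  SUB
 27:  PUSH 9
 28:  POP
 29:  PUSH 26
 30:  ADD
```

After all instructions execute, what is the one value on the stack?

31

PUSH 3  : 3
PUSH 7  : 3 7
LT      : 1
POP     : (empty)
PUSH 78 : 78
STORE 2 : (empty)
PUSH 6  : 6
DUP     : 6 6
POP     : 6
LOAD 2  : 6 78
NEG     : 6 -78
LT      : 0
PUSH 7  : 0 7
EQ      : 0
PUSH 8  : 0 8
EQ      : 0
PUSH -4 : 0 -4
SUB     : 4
PUSH 5  : 4 5
GT      : 0
LOAD 2  : 0 78
STORE 0 : 0
PUSH -5 : 0 -5
OVER    : 0 -5 0
STORE 2 : 0 -5
SUB     : 5
PUSH 9  : 5 9
POP     : 5
PUSH 26 : 5 26
ADD     : 31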